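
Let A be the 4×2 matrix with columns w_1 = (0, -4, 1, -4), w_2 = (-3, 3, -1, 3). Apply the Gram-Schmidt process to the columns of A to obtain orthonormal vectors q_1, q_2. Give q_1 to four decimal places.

q_1 = (0.0000, -0.6963, 0.1741, -0.6963)

w_1 = (0, -4, 1, -4); ‖w_1‖ = 5.7446, so q_1 = (0.0000, -0.6963, 0.1741, -0.6963).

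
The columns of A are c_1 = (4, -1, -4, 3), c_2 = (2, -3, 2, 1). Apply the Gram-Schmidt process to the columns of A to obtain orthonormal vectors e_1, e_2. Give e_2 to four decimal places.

e_2 = (0.3450, -0.6901, 0.6211, 0.1380)

c_1 = (4, -1, -4, 3); ‖c_1‖ = 6.4807, so e_1 = (0.6172, -0.1543, -0.6172, 0.4629).
e_1·c_2 = 0.6172·2 + (-0.1543)·(-3) + (-0.6172)·2 + 0.4629·1 = 0.9258.
u_2 = c_2 − 0.9258·e_1 = (1.4286, -2.8571, 2.5714, 0.5714).
‖u_2‖ = 4.1404, so e_2 = (0.3450, -0.6901, 0.6211, 0.1380).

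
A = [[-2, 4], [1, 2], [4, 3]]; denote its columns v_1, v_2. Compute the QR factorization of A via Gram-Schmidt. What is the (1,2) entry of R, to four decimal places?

q_1 = v_1/‖v_1‖ = (-2, 1, 4)/4.5826 = (-0.4364, 0.2182, 0.8729).
r_{12} = q_1·v_2 = 1.3093.

r_{12} = 1.3093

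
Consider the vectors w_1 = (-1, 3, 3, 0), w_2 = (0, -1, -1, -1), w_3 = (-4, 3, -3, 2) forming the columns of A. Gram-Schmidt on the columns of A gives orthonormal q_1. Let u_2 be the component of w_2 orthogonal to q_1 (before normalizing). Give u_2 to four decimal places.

u_2 = (-0.3158, -0.0526, -0.0526, -1.0000)

q_1 = w_1/‖w_1‖ = (-1, 3, 3, 0)/4.3589 = (-0.2294, 0.6882, 0.6882, 0.0000).
r_{12} = q_1·w_2 = -1.3765.
u_2 = w_2 + 1.3765·q_1 = (-0.3158, -0.0526, -0.0526, -1.0000).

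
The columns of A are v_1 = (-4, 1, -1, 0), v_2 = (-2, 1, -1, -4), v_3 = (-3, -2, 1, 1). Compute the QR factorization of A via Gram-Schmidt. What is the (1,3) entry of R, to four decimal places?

r_{13} = 2.1213

q_1 = v_1/‖v_1‖ = (-4, 1, -1, 0)/4.2426 = (-0.9428, 0.2357, -0.2357, 0.0000).
r_{13} = q_1·v_3 = 2.1213.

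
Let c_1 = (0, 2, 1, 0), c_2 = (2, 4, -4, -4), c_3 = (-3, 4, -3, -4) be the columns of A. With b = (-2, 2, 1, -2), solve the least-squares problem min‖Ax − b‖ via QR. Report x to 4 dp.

x = (0.7015, -0.2846, 0.5262)

c_1 = (0, 2, 1, 0); ‖c_1‖ = 2.2361, so e_1 = (0.0000, 0.8944, 0.4472, 0.0000).
e_1·c_2 = 0.0000·2 + 0.8944·4 + 0.4472·(-4) + 0.0000·(-4) = 1.7889.
u_2 = c_2 − 1.7889·e_1 = (2.0000, 2.4000, -4.8000, -4.0000).
‖u_2‖ = 6.9857, so e_2 = (0.2863, 0.3436, -0.6871, -0.5726).
e_1·c_3 = 0.0000·(-3) + 0.8944·4 + 0.4472·(-3) + 0.0000·(-4) = 2.2361; e_2·c_3 = 0.2863·(-3) + 0.3436·4 + (-0.6871)·(-3) + (-0.5726)·(-4) = 4.8671.
u_3 = c_3 − 2.2361·e_1 − 4.8671·e_2 = (-4.3934, 0.3279, -0.6557, -1.2131).
‖u_3‖ = 4.6164, so e_3 = (-0.9517, 0.0710, -0.1420, -0.2628).
Qᵀb = (2.2361, 0.5726, 2.4290).
Back-substitute: x_3 = 2.4290/4.6164 = 0.5262.
x_2 = (0.5726 − 4.8671·0.5262)/6.9857 = -0.2846.
x_1 = (2.2361 − 1.7889·(-0.2846) − 2.2361·0.5262)/2.2361 = 0.7015.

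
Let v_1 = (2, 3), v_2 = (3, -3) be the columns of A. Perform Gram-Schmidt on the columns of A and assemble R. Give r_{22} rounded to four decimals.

v_1 = (2, 3); ‖v_1‖ = 3.6056, so e_1 = (0.5547, 0.8321).
e_1·v_2 = 0.5547·3 + 0.8321·(-3) = -0.8321.
u_2 = v_2 + 0.8321·e_1 = (3.4615, -2.3077).
r_{22} = ‖u_2‖ = 4.1603.

r_{22} = 4.1603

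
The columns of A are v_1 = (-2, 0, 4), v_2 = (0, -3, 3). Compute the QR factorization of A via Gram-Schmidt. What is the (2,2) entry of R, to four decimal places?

v_1 = (-2, 0, 4); ‖v_1‖ = 4.4721, so q_1 = (-0.4472, 0.0000, 0.8944).
q_1·v_2 = (-0.4472)·0 + 0.0000·(-3) + 0.8944·3 = 2.6833.
u_2 = v_2 − 2.6833·q_1 = (1.2000, -3.0000, 0.6000).
r_{22} = ‖u_2‖ = 3.2863.

r_{22} = 3.2863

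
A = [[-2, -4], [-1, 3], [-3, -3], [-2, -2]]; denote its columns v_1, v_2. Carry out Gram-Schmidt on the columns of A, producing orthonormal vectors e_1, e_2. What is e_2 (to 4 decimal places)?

v_1 = (-2, -1, -3, -2); ‖v_1‖ = 4.2426, so e_1 = (-0.4714, -0.2357, -0.7071, -0.4714).
e_1·v_2 = (-0.4714)·(-4) + (-0.2357)·3 + (-0.7071)·(-3) + (-0.4714)·(-2) = 4.2426.
u_2 = v_2 − 4.2426·e_1 = (-2.0000, 4.0000, 0.0000, 0.0000).
‖u_2‖ = 4.4721, so e_2 = (-0.4472, 0.8944, 0.0000, 0.0000).

e_2 = (-0.4472, 0.8944, 0.0000, 0.0000)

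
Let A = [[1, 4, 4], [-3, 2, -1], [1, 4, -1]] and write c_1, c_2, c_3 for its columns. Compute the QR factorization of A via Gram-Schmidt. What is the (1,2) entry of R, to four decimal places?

r_{12} = 0.6030

c_1 = (1, -3, 1); ‖c_1‖ = 3.3166, so q_1 = (0.3015, -0.9045, 0.3015).
r_{12} = q_1·c_2 = 0.6030.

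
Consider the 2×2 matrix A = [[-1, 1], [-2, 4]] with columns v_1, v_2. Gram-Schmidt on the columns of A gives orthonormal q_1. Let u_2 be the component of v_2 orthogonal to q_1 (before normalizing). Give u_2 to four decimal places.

v_1 = (-1, -2); ‖v_1‖ = 2.2361, so q_1 = (-0.4472, -0.8944).
q_1·v_2 = (-0.4472)·1 + (-0.8944)·4 = -4.0249.
u_2 = v_2 + 4.0249·q_1 = (-0.8000, 0.4000).

u_2 = (-0.8000, 0.4000)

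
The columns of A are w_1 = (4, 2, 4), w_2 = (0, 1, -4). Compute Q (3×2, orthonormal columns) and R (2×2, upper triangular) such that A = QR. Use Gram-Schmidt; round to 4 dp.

Q = [[0.6667, 0.4576], [0.3333, 0.5230], [0.6667, -0.7191]], R = [[6.0000, -2.3333], [0.0000, 3.3993]]

w_1 = (4, 2, 4); ‖w_1‖ = 6.0000, so e_1 = (0.6667, 0.3333, 0.6667).
e_1·w_2 = 0.6667·0 + 0.3333·1 + 0.6667·(-4) = -2.3333.
u_2 = w_2 + 2.3333·e_1 = (1.5556, 1.7778, -2.4444).
‖u_2‖ = 3.3993, so e_2 = (0.4576, 0.5230, -0.7191).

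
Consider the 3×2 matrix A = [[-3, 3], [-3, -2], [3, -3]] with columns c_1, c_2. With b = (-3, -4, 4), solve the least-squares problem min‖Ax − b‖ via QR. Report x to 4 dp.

x = (1.2667, 0.1000)

c_1 = (-3, -3, 3); ‖c_1‖ = 5.1962, so e_1 = (-0.5774, -0.5774, 0.5774).
e_1·c_2 = (-0.5774)·3 + (-0.5774)·(-2) + 0.5774·(-3) = -2.3094.
u_2 = c_2 + 2.3094·e_1 = (1.6667, -3.3333, -1.6667).
‖u_2‖ = 4.0825, so e_2 = (0.4082, -0.8165, -0.4082).
Qᵀb = (6.3509, 0.4082).
Back-substitute: x_2 = 0.4082/4.0825 = 0.1000.
x_1 = (6.3509 + 2.3094·0.1000)/5.1962 = 1.2667.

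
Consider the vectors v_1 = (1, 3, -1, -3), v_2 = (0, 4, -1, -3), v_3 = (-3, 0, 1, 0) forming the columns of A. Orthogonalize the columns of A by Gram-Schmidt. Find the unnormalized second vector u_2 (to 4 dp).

u_2 = (-1.1000, 0.7000, 0.1000, 0.3000)

v_1 = (1, 3, -1, -3); ‖v_1‖ = 4.4721, so e_1 = (0.2236, 0.6708, -0.2236, -0.6708).
e_1·v_2 = 0.2236·0 + 0.6708·4 + (-0.2236)·(-1) + (-0.6708)·(-3) = 4.9193.
u_2 = v_2 − 4.9193·e_1 = (-1.1000, 0.7000, 0.1000, 0.3000).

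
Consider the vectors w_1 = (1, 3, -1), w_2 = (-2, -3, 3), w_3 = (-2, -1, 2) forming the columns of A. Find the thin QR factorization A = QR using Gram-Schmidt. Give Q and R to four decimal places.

Q = [[0.3015, -0.3556, -0.8847], [0.9045, 0.4001, 0.1474], [-0.3015, 0.8447, -0.4423]], R = [[3.3166, -4.2212, -2.1106], [0.0000, 2.0449, 2.0005], [0.0000, 0.0000, 0.7372]]

e_1 = w_1/‖w_1‖ = (1, 3, -1)/3.3166 = (0.3015, 0.9045, -0.3015).
r_{12} = e_1·w_2 = -4.2212.
u_2 = w_2 + 4.2212·e_1 = (-0.7273, 0.8182, 1.7273).
‖u_2‖ = 2.0449, so e_2 = (-0.3556, 0.4001, 0.8447).
r_{13} = e_1·w_3 = -2.1106; r_{23} = e_2·w_3 = 2.0005.
u_3 = w_3 + 2.1106·e_1 − 2.0005·e_2 = (-0.6522, 0.1087, -0.3261).
‖u_3‖ = 0.7372, so e_3 = (-0.8847, 0.1474, -0.4423).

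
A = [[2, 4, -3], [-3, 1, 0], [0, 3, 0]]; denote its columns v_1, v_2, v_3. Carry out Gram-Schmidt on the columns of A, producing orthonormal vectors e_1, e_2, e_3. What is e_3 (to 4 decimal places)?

e_3 = (-0.5087, -0.3391, 0.7913)

v_1 = (2, -3, 0); ‖v_1‖ = 3.6056, so e_1 = (0.5547, -0.8321, 0.0000).
e_1·v_2 = 0.5547·4 + (-0.8321)·1 + 0.0000·3 = 1.3868.
u_2 = v_2 − 1.3868·e_1 = (3.2308, 2.1538, 3.0000).
‖u_2‖ = 4.9068, so e_2 = (0.6584, 0.4389, 0.6114).
e_1·v_3 = 0.5547·(-3) + (-0.8321)·0 + 0.0000·0 = -1.6641; e_2·v_3 = 0.6584·(-3) + 0.4389·0 + 0.6114·0 = -1.9753.
u_3 = v_3 + 1.6641·e_1 + 1.9753·e_2 = (-0.7764, -0.5176, 1.2077).
‖u_3‖ = 1.5261, so e_3 = (-0.5087, -0.3391, 0.7913).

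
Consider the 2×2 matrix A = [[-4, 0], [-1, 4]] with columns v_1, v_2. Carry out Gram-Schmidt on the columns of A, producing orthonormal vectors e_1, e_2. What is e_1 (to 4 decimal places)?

e_1 = (-0.9701, -0.2425)

e_1 = v_1/‖v_1‖ = (-4, -1)/4.1231 = (-0.9701, -0.2425).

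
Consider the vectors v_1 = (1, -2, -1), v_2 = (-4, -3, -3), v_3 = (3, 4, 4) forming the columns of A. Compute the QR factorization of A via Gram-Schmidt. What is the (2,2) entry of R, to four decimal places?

e_1 = v_1/‖v_1‖ = (1, -2, -1)/2.4495 = (0.4082, -0.8165, -0.4082).
r_{12} = e_1·v_2 = 2.0412.
u_2 = v_2 − 2.0412·e_1 = (-4.8333, -1.3333, -2.1667).
r_{22} = ‖u_2‖ = 5.4620.

r_{22} = 5.4620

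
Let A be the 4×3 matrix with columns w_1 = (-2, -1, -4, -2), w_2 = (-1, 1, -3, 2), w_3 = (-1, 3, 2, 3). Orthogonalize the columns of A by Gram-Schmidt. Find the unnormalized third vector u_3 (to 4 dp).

w_1 = (-2, -1, -4, -2); ‖w_1‖ = 5.0000, so e_1 = (-0.4000, -0.2000, -0.8000, -0.4000).
e_1·w_2 = (-0.4000)·(-1) + (-0.2000)·1 + (-0.8000)·(-3) + (-0.4000)·2 = 1.8000.
u_2 = w_2 − 1.8000·e_1 = (-0.2800, 1.3600, -1.5600, 2.7200).
‖u_2‖ = 3.4293, so e_2 = (-0.0816, 0.3966, -0.4549, 0.7932).
e_1·w_3 = (-0.4000)·(-1) + (-0.2000)·3 + (-0.8000)·2 + (-0.4000)·3 = -3.0000; e_2·w_3 = (-0.0816)·(-1) + 0.3966·3 + (-0.4549)·2 + 0.7932·3 = 2.7411.
u_3 = w_3 + 3.0000·e_1 − 2.7411·e_2 = (-1.9762, 1.3129, 0.8469, -0.3741).

u_3 = (-1.9762, 1.3129, 0.8469, -0.3741)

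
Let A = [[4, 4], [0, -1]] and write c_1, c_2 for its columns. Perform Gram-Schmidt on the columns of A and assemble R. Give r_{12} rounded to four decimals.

r_{12} = 4.0000

q_1 = c_1/‖c_1‖ = (4, 0)/4.0000 = (1.0000, 0.0000).
r_{12} = q_1·c_2 = 4.0000.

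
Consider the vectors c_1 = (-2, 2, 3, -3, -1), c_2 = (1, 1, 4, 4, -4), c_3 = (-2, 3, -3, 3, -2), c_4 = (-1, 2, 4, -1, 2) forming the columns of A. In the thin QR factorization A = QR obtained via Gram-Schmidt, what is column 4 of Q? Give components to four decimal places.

c_1 = (-2, 2, 3, -3, -1); ‖c_1‖ = 5.1962, so q_1 = (-0.3849, 0.3849, 0.5774, -0.5774, -0.1925).
q_1·c_2 = (-0.3849)·1 + 0.3849·1 + 0.5774·4 + (-0.5774)·4 + (-0.1925)·(-4) = 0.7698.
u_2 = c_2 − 0.7698·q_1 = (1.2963, 0.7037, 3.5556, 4.4444, -3.8519).
‖u_2‖ = 7.0290, so q_2 = (0.1844, 0.1001, 0.5058, 0.6323, -0.5480).
q_1·c_3 = (-0.3849)·(-2) + 0.3849·3 + 0.5774·(-3) + (-0.5774)·3 + (-0.1925)·(-2) = -1.1547; q_2·c_3 = 0.1844·(-2) + 0.1001·3 + 0.5058·(-3) + 0.6323·3 + (-0.5480)·(-2) = 1.4069.
u_3 = c_3 + 1.1547·q_1 − 1.4069·q_2 = (-2.7039, 3.3036, -3.0450, 1.4438, -1.4513).
‖u_3‖ = 5.6292, so q_3 = (-0.4803, 0.5869, -0.5409, 0.2565, -0.2578).
q_1·c_4 = (-0.3849)·(-1) + 0.3849·2 + 0.5774·4 + (-0.5774)·(-1) + (-0.1925)·2 = 3.6566; q_2·c_4 = 0.1844·(-1) + 0.1001·2 + 0.5058·4 + 0.6323·(-1) + (-0.5480)·2 = 0.3109; q_3·c_4 = (-0.4803)·(-1) + 0.5869·2 + (-0.5409)·4 + 0.2565·(-1) + (-0.2578)·2 = -1.2817.
u_4 = c_4 − 3.6566·q_1 − 0.3109·q_2 + 1.2817·q_3 = (-0.2656, 1.3137, 1.0383, 1.2433, 2.5436).
‖u_4‖ = 3.3000, so q_4 = (-0.0805, 0.3981, 0.3146, 0.3768, 0.7708).

q_4 = (-0.0805, 0.3981, 0.3146, 0.3768, 0.7708)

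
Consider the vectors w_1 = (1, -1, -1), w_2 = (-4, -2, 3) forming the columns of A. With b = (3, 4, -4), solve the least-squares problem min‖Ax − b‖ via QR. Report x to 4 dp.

x = (-1.1774, -1.3065)

q_1 = w_1/‖w_1‖ = (1, -1, -1)/1.7321 = (0.5774, -0.5774, -0.5774).
r_{12} = q_1·w_2 = -2.8868.
u_2 = w_2 + 2.8868·q_1 = (-2.3333, -3.6667, 1.3333).
‖u_2‖ = 4.5461, so q_2 = (-0.5133, -0.8066, 0.2933).
Qᵀb = (1.7321, -5.9392).
Back-substitute: x_2 = -5.9392/4.5461 = -1.3065.
x_1 = (1.7321 + 2.8868·(-1.3065))/1.7321 = -1.1774.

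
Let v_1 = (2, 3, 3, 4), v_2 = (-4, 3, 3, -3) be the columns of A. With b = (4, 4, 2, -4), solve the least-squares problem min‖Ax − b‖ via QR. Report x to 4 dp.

x = (0.2810, 0.3387)

q_1 = v_1/‖v_1‖ = (2, 3, 3, 4)/6.1644 = (0.3244, 0.4867, 0.4867, 0.6489).
r_{12} = q_1·v_2 = -0.3244.
u_2 = v_2 + 0.3244·q_1 = (-3.8947, 3.1579, 3.1579, -2.7895).
‖u_2‖ = 6.5494, so q_2 = (-0.5947, 0.4822, 0.4822, -0.4259).
Qᵀb = (1.6222, 2.2180).
Back-substitute: x_2 = 2.2180/6.5494 = 0.3387.
x_1 = (1.6222 + 0.3244·0.3387)/6.1644 = 0.2810.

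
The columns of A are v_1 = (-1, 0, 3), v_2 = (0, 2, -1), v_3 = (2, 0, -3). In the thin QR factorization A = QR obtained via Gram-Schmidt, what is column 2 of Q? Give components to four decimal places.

v_1 = (-1, 0, 3); ‖v_1‖ = 3.1623, so q_1 = (-0.3162, 0.0000, 0.9487).
q_1·v_2 = (-0.3162)·0 + 0.0000·2 + 0.9487·(-1) = -0.9487.
u_2 = v_2 + 0.9487·q_1 = (-0.3000, 2.0000, -0.1000).
‖u_2‖ = 2.0248, so q_2 = (-0.1482, 0.9877, -0.0494).

q_2 = (-0.1482, 0.9877, -0.0494)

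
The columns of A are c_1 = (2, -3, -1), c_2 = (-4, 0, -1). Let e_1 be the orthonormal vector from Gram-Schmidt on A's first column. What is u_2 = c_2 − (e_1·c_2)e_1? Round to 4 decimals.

e_1 = c_1/‖c_1‖ = (2, -3, -1)/3.7417 = (0.5345, -0.8018, -0.2673).
r_{12} = e_1·c_2 = -1.8708.
u_2 = c_2 + 1.8708·e_1 = (-3.0000, -1.5000, -1.5000).

u_2 = (-3.0000, -1.5000, -1.5000)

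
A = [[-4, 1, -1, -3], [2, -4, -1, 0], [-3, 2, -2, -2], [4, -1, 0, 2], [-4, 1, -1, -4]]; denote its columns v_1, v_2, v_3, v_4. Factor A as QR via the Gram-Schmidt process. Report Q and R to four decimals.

Q = [[-0.5121, -0.2042, -0.0148, 0.0448], [0.2561, -0.9117, -0.2919, 0.1097], [-0.3841, 0.2089, -0.8172, 0.3071], [0.5121, 0.2042, -0.4965, -0.5484], [-0.5121, -0.2042, -0.0148, -0.7687]], R = [[7.8102, -3.3290, 1.5364, 5.3775], [0.0000, 3.4523, 0.9022, 1.4198], [0.0000, 0.0000, 1.9558, 0.7448], [0.0000, 0.0000, 0.0000, 1.2294]]

q_1 = v_1/‖v_1‖ = (-4, 2, -3, 4, -4)/7.8102 = (-0.5121, 0.2561, -0.3841, 0.5121, -0.5121).
r_{12} = q_1·v_2 = -3.3290.
u_2 = v_2 + 3.3290·q_1 = (-0.7049, -3.1475, 0.7213, 0.7049, -0.7049).
‖u_2‖ = 3.4523, so q_2 = (-0.2042, -0.9117, 0.2089, 0.2042, -0.2042).
r_{13} = q_1·v_3 = 1.5364; r_{23} = q_2·v_3 = 0.9022.
u_3 = v_3 − 1.5364·q_1 − 0.9022·q_2 = (-0.0289, -0.5708, -1.5983, -0.9711, -0.0289).
‖u_3‖ = 1.9558, so q_3 = (-0.0148, -0.2919, -0.8172, -0.4965, -0.0148).
r_{14} = q_1·v_4 = 5.3775; r_{24} = q_2·v_4 = 1.4198; r_{34} = q_3·v_4 = 0.7448.
u_4 = v_4 − 5.3775·q_1 − 1.4198·q_2 − 0.7448·q_3 = (0.0550, 0.1348, 0.3776, -0.6742, -0.9450).
‖u_4‖ = 1.2294, so q_4 = (0.0448, 0.1097, 0.3071, -0.5484, -0.7687).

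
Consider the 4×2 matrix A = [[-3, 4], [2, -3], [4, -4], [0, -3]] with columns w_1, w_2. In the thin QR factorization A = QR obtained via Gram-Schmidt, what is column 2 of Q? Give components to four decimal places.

e_2 = (0.1516, -0.2058, 0.2166, -0.9422)

w_1 = (-3, 2, 4, 0); ‖w_1‖ = 5.3852, so e_1 = (-0.5571, 0.3714, 0.7428, 0.0000).
e_1·w_2 = (-0.5571)·4 + 0.3714·(-3) + 0.7428·(-4) + 0.0000·(-3) = -6.3136.
u_2 = w_2 + 6.3136·e_1 = (0.4828, -0.6552, 0.6897, -3.0000).
‖u_2‖ = 3.1840, so e_2 = (0.1516, -0.2058, 0.2166, -0.9422).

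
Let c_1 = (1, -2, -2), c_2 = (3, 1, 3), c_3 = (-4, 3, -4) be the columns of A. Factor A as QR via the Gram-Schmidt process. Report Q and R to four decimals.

e_1 = c_1/‖c_1‖ = (1, -2, -2)/3.0000 = (0.3333, -0.6667, -0.6667).
r_{12} = e_1·c_2 = -1.6667.
u_2 = c_2 + 1.6667·e_1 = (3.5556, -0.1111, 1.8889).
‖u_2‖ = 4.0277, so e_2 = (0.8828, -0.0276, 0.4690).
r_{13} = e_1·c_3 = -0.6667; r_{23} = e_2·c_3 = -5.4898.
u_3 = c_3 + 0.6667·e_1 + 5.4898·e_2 = (1.0685, 2.4041, -1.8699).
‖u_3‖ = 3.2277, so e_3 = (0.3310, 0.7448, -0.5793).

Q = [[0.3333, 0.8828, 0.3310], [-0.6667, -0.0276, 0.7448], [-0.6667, 0.4690, -0.5793]], R = [[3.0000, -1.6667, -0.6667], [0.0000, 4.0277, -5.4898], [0.0000, 0.0000, 3.2277]]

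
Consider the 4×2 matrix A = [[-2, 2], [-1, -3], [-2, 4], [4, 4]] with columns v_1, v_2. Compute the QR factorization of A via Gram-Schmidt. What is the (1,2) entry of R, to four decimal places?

r_{12} = 1.4000

e_1 = v_1/‖v_1‖ = (-2, -1, -2, 4)/5.0000 = (-0.4000, -0.2000, -0.4000, 0.8000).
r_{12} = e_1·v_2 = 1.4000.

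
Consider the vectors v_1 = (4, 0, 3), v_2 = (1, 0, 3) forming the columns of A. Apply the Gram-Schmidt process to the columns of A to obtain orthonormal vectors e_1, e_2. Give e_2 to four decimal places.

v_1 = (4, 0, 3); ‖v_1‖ = 5.0000, so e_1 = (0.8000, 0.0000, 0.6000).
e_1·v_2 = 0.8000·1 + 0.0000·0 + 0.6000·3 = 2.6000.
u_2 = v_2 − 2.6000·e_1 = (-1.0800, 0.0000, 1.4400).
‖u_2‖ = 1.8000, so e_2 = (-0.6000, 0.0000, 0.8000).

e_2 = (-0.6000, 0.0000, 0.8000)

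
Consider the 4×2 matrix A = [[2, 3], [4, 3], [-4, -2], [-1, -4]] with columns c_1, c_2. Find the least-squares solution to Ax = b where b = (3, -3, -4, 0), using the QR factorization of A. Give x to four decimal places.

e_1 = c_1/‖c_1‖ = (2, 4, -4, -1)/6.0828 = (0.3288, 0.6576, -0.6576, -0.1644).
r_{12} = e_1·c_2 = 4.9320.
u_2 = c_2 − 4.9320·e_1 = (1.3784, -0.2432, 1.2432, -3.1892).
‖u_2‖ = 3.6981, so e_2 = (0.3727, -0.0658, 0.3362, -0.8624).
Qᵀb = (1.6440, -0.0292).
Back-substitute: x_2 = -0.0292/3.6981 = -0.0079.
x_1 = (1.6440 − 4.9320·(-0.0079))/6.0828 = 0.2767.

x = (0.2767, -0.0079)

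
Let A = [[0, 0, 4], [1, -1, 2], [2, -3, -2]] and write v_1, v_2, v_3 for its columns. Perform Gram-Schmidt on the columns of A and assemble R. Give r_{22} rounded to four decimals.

r_{22} = 0.4472

v_1 = (0, 1, 2); ‖v_1‖ = 2.2361, so q_1 = (0.0000, 0.4472, 0.8944).
q_1·v_2 = 0.0000·0 + 0.4472·(-1) + 0.8944·(-3) = -3.1305.
u_2 = v_2 + 3.1305·q_1 = (0.0000, 0.4000, -0.2000).
r_{22} = ‖u_2‖ = 0.4472.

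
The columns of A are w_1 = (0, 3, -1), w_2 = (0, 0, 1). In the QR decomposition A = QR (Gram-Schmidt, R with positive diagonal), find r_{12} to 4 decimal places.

w_1 = (0, 3, -1); ‖w_1‖ = 3.1623, so q_1 = (0.0000, 0.9487, -0.3162).
r_{12} = q_1·w_2 = -0.3162.

r_{12} = -0.3162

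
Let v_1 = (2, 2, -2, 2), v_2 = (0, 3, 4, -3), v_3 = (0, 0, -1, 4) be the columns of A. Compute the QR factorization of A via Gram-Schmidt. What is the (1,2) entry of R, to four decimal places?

r_{12} = -2.0000

v_1 = (2, 2, -2, 2); ‖v_1‖ = 4.0000, so q_1 = (0.5000, 0.5000, -0.5000, 0.5000).
r_{12} = q_1·v_2 = -2.0000.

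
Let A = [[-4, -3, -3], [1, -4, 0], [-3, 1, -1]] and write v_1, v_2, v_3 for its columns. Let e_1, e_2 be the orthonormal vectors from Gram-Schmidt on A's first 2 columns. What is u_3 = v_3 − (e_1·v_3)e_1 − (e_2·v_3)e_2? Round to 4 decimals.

e_1 = v_1/‖v_1‖ = (-4, 1, -3)/5.0990 = (-0.7845, 0.1961, -0.5883).
r_{12} = e_1·v_2 = 0.9806.
u_2 = v_2 − 0.9806·e_1 = (-2.2308, -4.1923, 1.5769).
‖u_2‖ = 5.0038, so e_2 = (-0.4458, -0.8378, 0.3151).
r_{13} = e_1·v_3 = 2.9417; r_{23} = e_2·v_3 = 1.0223.
u_3 = v_3 − 2.9417·e_1 − 1.0223·e_2 = (-0.2366, 0.2796, 0.4086).

u_3 = (-0.2366, 0.2796, 0.4086)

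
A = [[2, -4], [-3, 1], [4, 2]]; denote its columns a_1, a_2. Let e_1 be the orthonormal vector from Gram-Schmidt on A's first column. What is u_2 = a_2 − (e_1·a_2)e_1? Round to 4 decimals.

e_1 = a_1/‖a_1‖ = (2, -3, 4)/5.3852 = (0.3714, -0.5571, 0.7428).
r_{12} = e_1·a_2 = -0.5571.
u_2 = a_2 + 0.5571·e_1 = (-3.7931, 0.6897, 2.4138).

u_2 = (-3.7931, 0.6897, 2.4138)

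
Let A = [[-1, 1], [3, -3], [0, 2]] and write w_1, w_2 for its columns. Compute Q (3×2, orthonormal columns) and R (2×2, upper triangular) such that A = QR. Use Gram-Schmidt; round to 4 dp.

Q = [[-0.3162, 0.0000], [0.9487, 0.0000], [0.0000, 1.0000]], R = [[3.1623, -3.1623], [0.0000, 2.0000]]

w_1 = (-1, 3, 0); ‖w_1‖ = 3.1623, so q_1 = (-0.3162, 0.9487, 0.0000).
q_1·w_2 = (-0.3162)·1 + 0.9487·(-3) + 0.0000·2 = -3.1623.
u_2 = w_2 + 3.1623·q_1 = (0.0000, 0.0000, 2.0000).
‖u_2‖ = 2.0000, so q_2 = (0.0000, 0.0000, 1.0000).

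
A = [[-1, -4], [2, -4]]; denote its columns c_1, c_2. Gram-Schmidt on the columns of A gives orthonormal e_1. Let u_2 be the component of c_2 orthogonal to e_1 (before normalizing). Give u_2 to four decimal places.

c_1 = (-1, 2); ‖c_1‖ = 2.2361, so e_1 = (-0.4472, 0.8944).
e_1·c_2 = (-0.4472)·(-4) + 0.8944·(-4) = -1.7889.
u_2 = c_2 + 1.7889·e_1 = (-4.8000, -2.4000).

u_2 = (-4.8000, -2.4000)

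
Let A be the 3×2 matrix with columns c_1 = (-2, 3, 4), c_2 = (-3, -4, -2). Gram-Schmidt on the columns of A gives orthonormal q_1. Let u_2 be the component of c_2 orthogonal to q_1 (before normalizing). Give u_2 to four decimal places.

u_2 = (-3.9655, -2.5517, -0.0690)

q_1 = c_1/‖c_1‖ = (-2, 3, 4)/5.3852 = (-0.3714, 0.5571, 0.7428).
r_{12} = q_1·c_2 = -2.5997.
u_2 = c_2 + 2.5997·q_1 = (-3.9655, -2.5517, -0.0690).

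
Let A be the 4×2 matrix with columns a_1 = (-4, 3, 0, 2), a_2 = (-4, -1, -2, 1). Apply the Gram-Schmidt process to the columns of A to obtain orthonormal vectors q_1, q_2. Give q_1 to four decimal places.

q_1 = (-0.7428, 0.5571, 0.0000, 0.3714)

a_1 = (-4, 3, 0, 2); ‖a_1‖ = 5.3852, so q_1 = (-0.7428, 0.5571, 0.0000, 0.3714).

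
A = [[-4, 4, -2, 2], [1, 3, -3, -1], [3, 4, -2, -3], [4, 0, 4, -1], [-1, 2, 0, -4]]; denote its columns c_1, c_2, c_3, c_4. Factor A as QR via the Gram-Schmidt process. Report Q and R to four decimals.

q_1 = c_1/‖c_1‖ = (-4, 1, 3, 4, -1)/6.5574 = (-0.6100, 0.1525, 0.4575, 0.6100, -0.1525).
r_{12} = q_1·c_2 = -0.4575.
u_2 = c_2 + 0.4575·q_1 = (3.7209, 3.0698, 4.2093, 0.2791, 1.9302).
‖u_2‖ = 6.6926, so q_2 = (0.5560, 0.4587, 0.6290, 0.0417, 0.2884).
r_{13} = q_1·c_3 = 2.2875; r_{23} = q_2·c_3 = -3.5791.
u_3 = c_3 − 2.2875·q_1 + 3.5791·q_2 = (1.3853, -1.7072, -0.7954, 2.7539, 1.3811).
‖u_3‖ = 3.8675, so q_3 = (0.3582, -0.4414, -0.2057, 0.7121, 0.3571).
r_{14} = q_1·c_4 = -2.7450; r_{24} = q_2·c_4 = -2.4289; r_{34} = q_3·c_4 = -0.3657.
u_4 = c_4 + 2.7450·q_1 + 2.4289·q_2 + 0.3657·q_3 = (1.8070, 0.3713, -0.2917, 1.0361, -3.5875).
‖u_4‖ = 4.1751, so q_4 = (0.4328, 0.0889, -0.0699, 0.2482, -0.8592).

Q = [[-0.6100, 0.5560, 0.3582, 0.4328], [0.1525, 0.4587, -0.4414, 0.0889], [0.4575, 0.6290, -0.2057, -0.0699], [0.6100, 0.0417, 0.7121, 0.2482], [-0.1525, 0.2884, 0.3571, -0.8592]], R = [[6.5574, -0.4575, 2.2875, -2.7450], [0.0000, 6.6926, -3.5791, -2.4289], [0.0000, 0.0000, 3.8675, -0.3657], [0.0000, 0.0000, 0.0000, 4.1751]]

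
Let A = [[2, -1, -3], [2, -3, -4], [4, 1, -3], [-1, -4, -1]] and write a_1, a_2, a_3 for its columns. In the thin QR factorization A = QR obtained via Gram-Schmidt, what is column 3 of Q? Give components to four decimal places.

e_3 = (-0.5658, -0.3086, 0.5658, 0.5143)

a_1 = (2, 2, 4, -1); ‖a_1‖ = 5.0000, so e_1 = (0.4000, 0.4000, 0.8000, -0.2000).
e_1·a_2 = 0.4000·(-1) + 0.4000·(-3) + 0.8000·1 + (-0.2000)·(-4) = 0.0000.
u_2 = a_2 + 0.0000·e_1 = (-1.0000, -3.0000, 1.0000, -4.0000).
‖u_2‖ = 5.1962, so e_2 = (-0.1925, -0.5774, 0.1925, -0.7698).
e_1·a_3 = 0.4000·(-3) + 0.4000·(-4) + 0.8000·(-3) + (-0.2000)·(-1) = -5.0000; e_2·a_3 = (-0.1925)·(-3) + (-0.5774)·(-4) + 0.1925·(-3) + (-0.7698)·(-1) = 3.0792.
u_3 = a_3 + 5.0000·e_1 − 3.0792·e_2 = (-0.4074, -0.2222, 0.4074, 0.3704).
‖u_3‖ = 0.7201, so e_3 = (-0.5658, -0.3086, 0.5658, 0.5143).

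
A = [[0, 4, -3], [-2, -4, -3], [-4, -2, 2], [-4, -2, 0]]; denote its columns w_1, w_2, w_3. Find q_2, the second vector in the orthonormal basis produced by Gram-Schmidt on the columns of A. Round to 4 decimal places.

w_1 = (0, -2, -4, -4); ‖w_1‖ = 6.0000, so q_1 = (0.0000, -0.3333, -0.6667, -0.6667).
q_1·w_2 = 0.0000·4 + (-0.3333)·(-4) + (-0.6667)·(-2) + (-0.6667)·(-2) = 4.0000.
u_2 = w_2 − 4.0000·q_1 = (4.0000, -2.6667, 0.6667, 0.6667).
‖u_2‖ = 4.8990, so q_2 = (0.8165, -0.5443, 0.1361, 0.1361).

q_2 = (0.8165, -0.5443, 0.1361, 0.1361)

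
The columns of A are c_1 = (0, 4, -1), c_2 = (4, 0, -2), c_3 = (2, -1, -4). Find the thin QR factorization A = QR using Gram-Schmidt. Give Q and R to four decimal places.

Q = [[0.0000, 0.8997, -0.4364], [0.9701, -0.1059, -0.2182], [-0.2425, -0.4234, -0.8729]], R = [[4.1231, 0.4851, 0.0000], [0.0000, 4.4458, 3.5989], [0.0000, 0.0000, 2.8368]]

e_1 = c_1/‖c_1‖ = (0, 4, -1)/4.1231 = (0.0000, 0.9701, -0.2425).
r_{12} = e_1·c_2 = 0.4851.
u_2 = c_2 − 0.4851·e_1 = (4.0000, -0.4706, -1.8824).
‖u_2‖ = 4.4458, so e_2 = (0.8997, -0.1059, -0.4234).
r_{13} = e_1·c_3 = 0.0000; r_{23} = e_2·c_3 = 3.5989.
u_3 = c_3 + 0.0000·e_1 − 3.5989·e_2 = (-1.2381, -0.6190, -2.4762).
‖u_3‖ = 2.8368, so e_3 = (-0.4364, -0.2182, -0.8729).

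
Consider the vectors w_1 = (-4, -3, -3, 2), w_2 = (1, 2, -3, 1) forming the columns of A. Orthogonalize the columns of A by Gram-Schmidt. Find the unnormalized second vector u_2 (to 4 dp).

w_1 = (-4, -3, -3, 2); ‖w_1‖ = 6.1644, so q_1 = (-0.6489, -0.4867, -0.4867, 0.3244).
q_1·w_2 = (-0.6489)·1 + (-0.4867)·2 + (-0.4867)·(-3) + 0.3244·1 = 0.1622.
u_2 = w_2 − 0.1622·q_1 = (1.1053, 2.0789, -2.9211, 0.9474).

u_2 = (1.1053, 2.0789, -2.9211, 0.9474)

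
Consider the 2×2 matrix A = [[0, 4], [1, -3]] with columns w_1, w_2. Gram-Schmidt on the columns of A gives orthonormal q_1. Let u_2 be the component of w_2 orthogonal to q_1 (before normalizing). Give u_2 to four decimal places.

u_2 = (4.0000, 0.0000)

q_1 = w_1/‖w_1‖ = (0, 1)/1.0000 = (0.0000, 1.0000).
r_{12} = q_1·w_2 = -3.0000.
u_2 = w_2 + 3.0000·q_1 = (4.0000, 0.0000).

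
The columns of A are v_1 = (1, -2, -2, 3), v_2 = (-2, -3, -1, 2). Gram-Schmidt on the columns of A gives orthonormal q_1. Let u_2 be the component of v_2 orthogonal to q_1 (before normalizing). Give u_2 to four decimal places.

v_1 = (1, -2, -2, 3); ‖v_1‖ = 4.2426, so q_1 = (0.2357, -0.4714, -0.4714, 0.7071).
q_1·v_2 = 0.2357·(-2) + (-0.4714)·(-3) + (-0.4714)·(-1) + 0.7071·2 = 2.8284.
u_2 = v_2 − 2.8284·q_1 = (-2.6667, -1.6667, 0.3333, 0.0000).

u_2 = (-2.6667, -1.6667, 0.3333, 0.0000)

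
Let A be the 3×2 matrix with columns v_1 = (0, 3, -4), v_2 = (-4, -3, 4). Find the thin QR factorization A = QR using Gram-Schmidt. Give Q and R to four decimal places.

v_1 = (0, 3, -4); ‖v_1‖ = 5.0000, so e_1 = (0.0000, 0.6000, -0.8000).
e_1·v_2 = 0.0000·(-4) + 0.6000·(-3) + (-0.8000)·4 = -5.0000.
u_2 = v_2 + 5.0000·e_1 = (-4.0000, 0.0000, 0.0000).
‖u_2‖ = 4.0000, so e_2 = (-1.0000, 0.0000, 0.0000).

Q = [[0.0000, -1.0000], [0.6000, 0.0000], [-0.8000, 0.0000]], R = [[5.0000, -5.0000], [0.0000, 4.0000]]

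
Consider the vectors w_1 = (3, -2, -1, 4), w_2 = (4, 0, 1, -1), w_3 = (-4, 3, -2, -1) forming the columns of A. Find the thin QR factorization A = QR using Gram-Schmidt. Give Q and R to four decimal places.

Q = [[0.5477, 0.8157, 0.1793], [-0.3651, 0.1154, 0.7433], [-0.1826, 0.3049, -0.6398], [0.7303, -0.4779, 0.0773]], R = [[5.4772, 1.2780, -3.6515], [0.0000, 4.0456, -3.0486], [0.0000, 0.0000, 2.7153]]

w_1 = (3, -2, -1, 4); ‖w_1‖ = 5.4772, so q_1 = (0.5477, -0.3651, -0.1826, 0.7303).
q_1·w_2 = 0.5477·4 + (-0.3651)·0 + (-0.1826)·1 + 0.7303·(-1) = 1.2780.
u_2 = w_2 − 1.2780·q_1 = (3.3000, 0.4667, 1.2333, -1.9333).
‖u_2‖ = 4.0456, so q_2 = (0.8157, 0.1154, 0.3049, -0.4779).
q_1·w_3 = 0.5477·(-4) + (-0.3651)·3 + (-0.1826)·(-2) + 0.7303·(-1) = -3.6515; q_2·w_3 = 0.8157·(-4) + 0.1154·3 + 0.3049·(-2) + (-0.4779)·(-1) = -3.0486.
u_3 = w_3 + 3.6515·q_1 + 3.0486·q_2 = (0.4868, 2.0183, -1.7373, 0.2098).
‖u_3‖ = 2.7153, so q_3 = (0.1793, 0.7433, -0.6398, 0.0773).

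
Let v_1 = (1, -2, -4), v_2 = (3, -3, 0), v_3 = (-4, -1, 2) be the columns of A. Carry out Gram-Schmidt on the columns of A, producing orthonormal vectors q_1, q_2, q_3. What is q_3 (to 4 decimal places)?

q_1 = v_1/‖v_1‖ = (1, -2, -4)/4.5826 = (0.2182, -0.4364, -0.8729).
r_{12} = q_1·v_2 = 1.9640.
u_2 = v_2 − 1.9640·q_1 = (2.5714, -2.1429, 1.7143).
‖u_2‖ = 3.7607, so q_2 = (0.6838, -0.5698, 0.4558).
r_{13} = q_1·v_3 = -2.1822; r_{23} = q_2·v_3 = -1.2536.
u_3 = v_3 + 2.1822·q_1 + 1.2536·q_2 = (-2.6667, -2.6667, 0.6667).
‖u_3‖ = 3.8297, so q_3 = (-0.6963, -0.6963, 0.1741).

q_3 = (-0.6963, -0.6963, 0.1741)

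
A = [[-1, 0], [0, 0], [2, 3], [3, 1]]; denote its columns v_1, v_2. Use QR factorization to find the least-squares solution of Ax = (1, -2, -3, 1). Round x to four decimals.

v_1 = (-1, 0, 2, 3); ‖v_1‖ = 3.7417, so e_1 = (-0.2673, 0.0000, 0.5345, 0.8018).
e_1·v_2 = (-0.2673)·0 + 0.0000·0 + 0.5345·3 + 0.8018·1 = 2.4054.
u_2 = v_2 − 2.4054·e_1 = (0.6429, 0.0000, 1.7143, -0.9286).
‖u_2‖ = 2.0529, so e_2 = (0.3132, 0.0000, 0.8351, -0.4523).
Qᵀb = (-1.0690, -2.6444).
Back-substitute: x_2 = -2.6444/2.0529 = -1.2881.
x_1 = (-1.0690 − 2.4054·(-1.2881))/3.7417 = 0.5424.

x = (0.5424, -1.2881)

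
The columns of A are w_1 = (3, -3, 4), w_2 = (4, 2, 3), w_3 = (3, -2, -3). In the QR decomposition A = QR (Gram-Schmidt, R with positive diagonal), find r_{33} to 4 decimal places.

w_1 = (3, -3, 4); ‖w_1‖ = 5.8310, so q_1 = (0.5145, -0.5145, 0.6860).
q_1·w_2 = 0.5145·4 + (-0.5145)·2 + 0.6860·3 = 3.0870.
u_2 = w_2 − 3.0870·q_1 = (2.4118, 3.5882, 0.8824).
‖u_2‖ = 4.4125, so q_2 = (0.5466, 0.8132, 0.2000).
q_1·w_3 = 0.5145·3 + (-0.5145)·(-2) + 0.6860·(-3) = 0.5145; q_2·w_3 = 0.5466·3 + 0.8132·(-2) + 0.2000·(-3) = -0.5866.
u_3 = w_3 − 0.5145·q_1 + 0.5866·q_2 = (3.0559, -1.2583, -3.2356).
r_{33} = ‖u_3‖ = 4.6251.

r_{33} = 4.6251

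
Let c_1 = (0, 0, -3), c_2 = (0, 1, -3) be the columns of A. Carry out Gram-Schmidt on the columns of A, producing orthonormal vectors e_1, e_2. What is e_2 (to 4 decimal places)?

c_1 = (0, 0, -3); ‖c_1‖ = 3.0000, so e_1 = (0.0000, 0.0000, -1.0000).
e_1·c_2 = 0.0000·0 + 0.0000·1 + (-1.0000)·(-3) = 3.0000.
u_2 = c_2 − 3.0000·e_1 = (0.0000, 1.0000, 0.0000).
‖u_2‖ = 1.0000, so e_2 = (0.0000, 1.0000, 0.0000).

e_2 = (0.0000, 1.0000, 0.0000)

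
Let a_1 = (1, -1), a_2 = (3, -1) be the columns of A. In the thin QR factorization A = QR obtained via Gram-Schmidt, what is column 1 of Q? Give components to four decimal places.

e_1 = (0.7071, -0.7071)

a_1 = (1, -1); ‖a_1‖ = 1.4142, so e_1 = (0.7071, -0.7071).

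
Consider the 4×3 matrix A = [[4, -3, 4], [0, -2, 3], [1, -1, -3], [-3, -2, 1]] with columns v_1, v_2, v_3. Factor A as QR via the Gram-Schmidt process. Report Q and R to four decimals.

Q = [[0.7845, -0.4790, 0.1756], [0.0000, -0.4982, 0.2850], [0.1961, -0.1820, -0.9390], [-0.5883, -0.6994, -0.0789]], R = [[5.0990, -1.3728, 1.9612], [0.0000, 4.0144, -3.5641], [0.0000, 0.0000, 4.2955]]

v_1 = (4, 0, 1, -3); ‖v_1‖ = 5.0990, so q_1 = (0.7845, 0.0000, 0.1961, -0.5883).
q_1·v_2 = 0.7845·(-3) + 0.0000·(-2) + 0.1961·(-1) + (-0.5883)·(-2) = -1.3728.
u_2 = v_2 + 1.3728·q_1 = (-1.9231, -2.0000, -0.7308, -2.8077).
‖u_2‖ = 4.0144, so q_2 = (-0.4790, -0.4982, -0.1820, -0.6994).
q_1·v_3 = 0.7845·4 + 0.0000·3 + 0.1961·(-3) + (-0.5883)·1 = 1.9612; q_2·v_3 = (-0.4790)·4 + (-0.4982)·3 + (-0.1820)·(-3) + (-0.6994)·1 = -3.5641.
u_3 = v_3 − 1.9612·q_1 + 3.5641·q_2 = (0.7542, 1.2243, -4.0334, -0.3389).
‖u_3‖ = 4.2955, so q_3 = (0.1756, 0.2850, -0.9390, -0.0789).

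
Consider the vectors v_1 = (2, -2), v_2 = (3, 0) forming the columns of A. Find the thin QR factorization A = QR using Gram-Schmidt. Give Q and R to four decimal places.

Q = [[0.7071, 0.7071], [-0.7071, 0.7071]], R = [[2.8284, 2.1213], [0.0000, 2.1213]]

q_1 = v_1/‖v_1‖ = (2, -2)/2.8284 = (0.7071, -0.7071).
r_{12} = q_1·v_2 = 2.1213.
u_2 = v_2 − 2.1213·q_1 = (1.5000, 1.5000).
‖u_2‖ = 2.1213, so q_2 = (0.7071, 0.7071).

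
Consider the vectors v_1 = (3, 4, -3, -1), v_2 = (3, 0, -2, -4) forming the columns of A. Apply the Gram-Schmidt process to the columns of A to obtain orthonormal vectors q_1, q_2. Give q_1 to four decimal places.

v_1 = (3, 4, -3, -1); ‖v_1‖ = 5.9161, so q_1 = (0.5071, 0.6761, -0.5071, -0.1690).

q_1 = (0.5071, 0.6761, -0.5071, -0.1690)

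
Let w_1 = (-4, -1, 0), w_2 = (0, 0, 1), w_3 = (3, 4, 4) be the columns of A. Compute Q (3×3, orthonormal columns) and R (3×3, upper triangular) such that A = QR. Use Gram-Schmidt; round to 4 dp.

e_1 = w_1/‖w_1‖ = (-4, -1, 0)/4.1231 = (-0.9701, -0.2425, 0.0000).
r_{12} = e_1·w_2 = 0.0000.
u_2 = w_2 + 0.0000·e_1 = (0.0000, 0.0000, 1.0000).
‖u_2‖ = 1.0000, so e_2 = (0.0000, 0.0000, 1.0000).
r_{13} = e_1·w_3 = -3.8806; r_{23} = e_2·w_3 = 4.0000.
u_3 = w_3 + 3.8806·e_1 − 4.0000·e_2 = (-0.7647, 3.0588, 0.0000).
‖u_3‖ = 3.1530, so e_3 = (-0.2425, 0.9701, 0.0000).

Q = [[-0.9701, 0.0000, -0.2425], [-0.2425, 0.0000, 0.9701], [0.0000, 1.0000, 0.0000]], R = [[4.1231, 0.0000, -3.8806], [0.0000, 1.0000, 4.0000], [0.0000, 0.0000, 3.1530]]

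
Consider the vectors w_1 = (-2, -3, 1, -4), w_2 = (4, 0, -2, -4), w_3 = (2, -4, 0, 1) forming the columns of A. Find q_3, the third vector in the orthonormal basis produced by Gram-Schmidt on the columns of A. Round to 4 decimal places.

q_3 = (0.4146, -0.8138, 0.0154, 0.4069)

w_1 = (-2, -3, 1, -4); ‖w_1‖ = 5.4772, so q_1 = (-0.3651, -0.5477, 0.1826, -0.7303).
q_1·w_2 = (-0.3651)·4 + (-0.5477)·0 + 0.1826·(-2) + (-0.7303)·(-4) = 1.0954.
u_2 = w_2 − 1.0954·q_1 = (4.4000, 0.6000, -2.2000, -3.2000).
‖u_2‖ = 5.8992, so q_2 = (0.7459, 0.1017, -0.3729, -0.5425).
q_1·w_3 = (-0.3651)·2 + (-0.5477)·(-4) + 0.1826·0 + (-0.7303)·1 = 0.7303; q_2·w_3 = 0.7459·2 + 0.1017·(-4) + (-0.3729)·0 + (-0.5425)·1 = 0.5425.
u_3 = w_3 − 0.7303·q_1 − 0.5425·q_2 = (1.8621, -3.6552, 0.0690, 1.8276).
‖u_3‖ = 4.4914, so q_3 = (0.4146, -0.8138, 0.0154, 0.4069).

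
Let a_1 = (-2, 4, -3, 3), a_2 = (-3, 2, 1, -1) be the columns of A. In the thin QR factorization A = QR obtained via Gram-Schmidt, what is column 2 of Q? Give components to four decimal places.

a_1 = (-2, 4, -3, 3); ‖a_1‖ = 6.1644, so e_1 = (-0.3244, 0.6489, -0.4867, 0.4867).
e_1·a_2 = (-0.3244)·(-3) + 0.6489·2 + (-0.4867)·1 + 0.4867·(-1) = 1.2978.
u_2 = a_2 − 1.2978·e_1 = (-2.5789, 1.1579, 1.6316, -1.6316).
‖u_2‖ = 3.6491, so e_2 = (-0.7067, 0.3173, 0.4471, -0.4471).

e_2 = (-0.7067, 0.3173, 0.4471, -0.4471)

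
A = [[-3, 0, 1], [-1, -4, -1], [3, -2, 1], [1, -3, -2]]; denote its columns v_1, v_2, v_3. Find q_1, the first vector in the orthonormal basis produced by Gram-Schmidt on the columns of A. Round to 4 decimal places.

q_1 = v_1/‖v_1‖ = (-3, -1, 3, 1)/4.4721 = (-0.6708, -0.2236, 0.6708, 0.2236).

q_1 = (-0.6708, -0.2236, 0.6708, 0.2236)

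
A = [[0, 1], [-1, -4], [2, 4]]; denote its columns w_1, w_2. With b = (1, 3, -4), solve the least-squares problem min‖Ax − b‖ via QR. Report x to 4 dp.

x = (-1.8571, -0.1429)

w_1 = (0, -1, 2); ‖w_1‖ = 2.2361, so e_1 = (0.0000, -0.4472, 0.8944).
e_1·w_2 = 0.0000·1 + (-0.4472)·(-4) + 0.8944·4 = 5.3666.
u_2 = w_2 − 5.3666·e_1 = (1.0000, -1.6000, -0.8000).
‖u_2‖ = 2.0494, so e_2 = (0.4880, -0.7807, -0.3904).
Qᵀb = (-4.9193, -0.2928).
Back-substitute: x_2 = -0.2928/2.0494 = -0.1429.
x_1 = (-4.9193 − 5.3666·(-0.1429))/2.2361 = -1.8571.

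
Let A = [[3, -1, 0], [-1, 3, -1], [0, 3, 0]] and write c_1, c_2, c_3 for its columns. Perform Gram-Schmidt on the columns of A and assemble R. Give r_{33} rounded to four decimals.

c_1 = (3, -1, 0); ‖c_1‖ = 3.1623, so q_1 = (0.9487, -0.3162, 0.0000).
q_1·c_2 = 0.9487·(-1) + (-0.3162)·3 + 0.0000·3 = -1.8974.
u_2 = c_2 + 1.8974·q_1 = (0.8000, 2.4000, 3.0000).
‖u_2‖ = 3.9243, so q_2 = (0.2039, 0.6116, 0.7645).
q_1·c_3 = 0.9487·0 + (-0.3162)·(-1) + 0.0000·0 = 0.3162; q_2·c_3 = 0.2039·0 + 0.6116·(-1) + 0.7645·0 = -0.6116.
u_3 = c_3 − 0.3162·q_1 + 0.6116·q_2 = (-0.1753, -0.5260, 0.4675).
r_{33} = ‖u_3‖ = 0.7252.

r_{33} = 0.7252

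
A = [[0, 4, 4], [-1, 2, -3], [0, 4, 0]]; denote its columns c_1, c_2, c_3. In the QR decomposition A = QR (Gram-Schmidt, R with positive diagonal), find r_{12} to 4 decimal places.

c_1 = (0, -1, 0); ‖c_1‖ = 1.0000, so e_1 = (0.0000, -1.0000, 0.0000).
r_{12} = e_1·c_2 = -2.0000.

r_{12} = -2.0000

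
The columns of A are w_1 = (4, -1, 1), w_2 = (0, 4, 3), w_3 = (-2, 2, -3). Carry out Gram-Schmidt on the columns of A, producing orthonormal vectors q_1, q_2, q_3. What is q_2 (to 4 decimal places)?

q_2 = (0.0445, 0.7898, 0.6118)

w_1 = (4, -1, 1); ‖w_1‖ = 4.2426, so q_1 = (0.9428, -0.2357, 0.2357).
q_1·w_2 = 0.9428·0 + (-0.2357)·4 + 0.2357·3 = -0.2357.
u_2 = w_2 + 0.2357·q_1 = (0.2222, 3.9444, 3.0556).
‖u_2‖ = 4.9944, so q_2 = (0.0445, 0.7898, 0.6118).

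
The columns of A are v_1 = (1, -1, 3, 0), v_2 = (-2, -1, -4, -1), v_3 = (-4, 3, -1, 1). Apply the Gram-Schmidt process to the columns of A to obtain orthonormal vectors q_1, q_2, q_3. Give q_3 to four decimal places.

v_1 = (1, -1, 3, 0); ‖v_1‖ = 3.3166, so q_1 = (0.3015, -0.3015, 0.9045, 0.0000).
q_1·v_2 = 0.3015·(-2) + (-0.3015)·(-1) + 0.9045·(-4) + 0.0000·(-1) = -3.9196.
u_2 = v_2 + 3.9196·q_1 = (-0.8182, -2.1818, -0.4545, -1.0000).
‖u_2‖ = 2.5761, so q_2 = (-0.3176, -0.8469, -0.1764, -0.3882).
q_1·v_3 = 0.3015·(-4) + (-0.3015)·3 + 0.9045·(-1) + 0.0000·1 = -3.0151; q_2·v_3 = (-0.3176)·(-4) + (-0.8469)·3 + (-0.1764)·(-1) + (-0.3882)·1 = -1.4821.
u_3 = v_3 + 3.0151·q_1 + 1.4821·q_2 = (-3.5616, 0.8356, 1.4658, 0.4247).
‖u_3‖ = 3.9639, so q_3 = (-0.8985, 0.2108, 0.3698, 0.1071).

q_3 = (-0.8985, 0.2108, 0.3698, 0.1071)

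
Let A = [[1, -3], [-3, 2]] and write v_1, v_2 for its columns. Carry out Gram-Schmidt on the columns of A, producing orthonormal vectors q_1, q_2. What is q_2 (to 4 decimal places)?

q_2 = (-0.9487, -0.3162)

v_1 = (1, -3); ‖v_1‖ = 3.1623, so q_1 = (0.3162, -0.9487).
q_1·v_2 = 0.3162·(-3) + (-0.9487)·2 = -2.8460.
u_2 = v_2 + 2.8460·q_1 = (-2.1000, -0.7000).
‖u_2‖ = 2.2136, so q_2 = (-0.9487, -0.3162).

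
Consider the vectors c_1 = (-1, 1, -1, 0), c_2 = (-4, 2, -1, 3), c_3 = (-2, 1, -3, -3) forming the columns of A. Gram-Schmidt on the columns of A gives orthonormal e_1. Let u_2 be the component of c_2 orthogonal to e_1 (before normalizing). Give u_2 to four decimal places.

u_2 = (-1.6667, -0.3333, 1.3333, 3.0000)

c_1 = (-1, 1, -1, 0); ‖c_1‖ = 1.7321, so e_1 = (-0.5774, 0.5774, -0.5774, 0.0000).
e_1·c_2 = (-0.5774)·(-4) + 0.5774·2 + (-0.5774)·(-1) + 0.0000·3 = 4.0415.
u_2 = c_2 − 4.0415·e_1 = (-1.6667, -0.3333, 1.3333, 3.0000).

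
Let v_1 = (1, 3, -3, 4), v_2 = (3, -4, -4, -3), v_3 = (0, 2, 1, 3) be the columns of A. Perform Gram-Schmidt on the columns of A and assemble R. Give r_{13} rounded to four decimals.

r_{13} = 2.5355

v_1 = (1, 3, -3, 4); ‖v_1‖ = 5.9161, so e_1 = (0.1690, 0.5071, -0.5071, 0.6761).
r_{13} = e_1·v_3 = 2.5355.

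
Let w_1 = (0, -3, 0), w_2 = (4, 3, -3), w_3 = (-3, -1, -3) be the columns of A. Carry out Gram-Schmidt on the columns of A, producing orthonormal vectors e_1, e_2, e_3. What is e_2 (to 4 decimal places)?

w_1 = (0, -3, 0); ‖w_1‖ = 3.0000, so e_1 = (0.0000, -1.0000, 0.0000).
e_1·w_2 = 0.0000·4 + (-1.0000)·3 + 0.0000·(-3) = -3.0000.
u_2 = w_2 + 3.0000·e_1 = (4.0000, 0.0000, -3.0000).
‖u_2‖ = 5.0000, so e_2 = (0.8000, 0.0000, -0.6000).

e_2 = (0.8000, 0.0000, -0.6000)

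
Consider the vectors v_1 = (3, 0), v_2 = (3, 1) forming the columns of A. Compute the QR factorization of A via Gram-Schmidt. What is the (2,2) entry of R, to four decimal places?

v_1 = (3, 0); ‖v_1‖ = 3.0000, so q_1 = (1.0000, 0.0000).
q_1·v_2 = 1.0000·3 + 0.0000·1 = 3.0000.
u_2 = v_2 − 3.0000·q_1 = (0.0000, 1.0000).
r_{22} = ‖u_2‖ = 1.0000.

r_{22} = 1.0000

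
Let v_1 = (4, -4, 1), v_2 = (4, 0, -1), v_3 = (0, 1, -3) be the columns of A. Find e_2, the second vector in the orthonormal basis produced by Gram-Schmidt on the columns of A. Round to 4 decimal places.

v_1 = (4, -4, 1); ‖v_1‖ = 5.7446, so e_1 = (0.6963, -0.6963, 0.1741).
e_1·v_2 = 0.6963·4 + (-0.6963)·0 + 0.1741·(-1) = 2.6112.
u_2 = v_2 − 2.6112·e_1 = (2.1818, 1.8182, -1.4545).
‖u_2‖ = 3.1909, so e_2 = (0.6838, 0.5698, -0.4558).

e_2 = (0.6838, 0.5698, -0.4558)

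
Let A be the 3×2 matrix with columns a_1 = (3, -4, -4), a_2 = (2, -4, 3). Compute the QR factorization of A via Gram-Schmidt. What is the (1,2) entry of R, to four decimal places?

a_1 = (3, -4, -4); ‖a_1‖ = 6.4031, so e_1 = (0.4685, -0.6247, -0.6247).
r_{12} = e_1·a_2 = 1.5617.

r_{12} = 1.5617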